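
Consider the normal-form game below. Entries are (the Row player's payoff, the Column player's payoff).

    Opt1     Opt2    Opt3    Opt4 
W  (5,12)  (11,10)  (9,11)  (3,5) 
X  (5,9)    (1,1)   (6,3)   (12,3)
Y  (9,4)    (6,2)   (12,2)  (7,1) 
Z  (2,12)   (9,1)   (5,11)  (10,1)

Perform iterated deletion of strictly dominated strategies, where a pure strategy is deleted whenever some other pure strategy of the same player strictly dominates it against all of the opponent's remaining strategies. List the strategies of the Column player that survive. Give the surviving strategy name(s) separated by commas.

For the Column player, Opt1 strictly dominates Opt2 on the remaining rows (W: 12>10, X: 9>1, Y: 4>2, Z: 12>1); eliminate Opt2.
Row W is eliminated: Y beats it against every remaining column (Opt1: 9>5, Opt3: 12>9, Opt4: 7>3).
For the Row player, X strictly dominates Z on the remaining columns (Opt1: 5>2, Opt3: 6>5, Opt4: 12>10); eliminate Z.
For the Column player, Opt1 strictly dominates Opt3 on the remaining rows (X: 9>3, Y: 4>2); eliminate Opt3.
For the Column player, Opt1 strictly dominates Opt4 on the remaining rows (X: 9>3, Y: 4>1); eliminate Opt4.
Row X is eliminated: Y beats it against every remaining column (Opt1: 9>5).
Among the remaining strategies, none is strictly dominated by another pure strategy of the same player, so the elimination stops.
Surviving strategies — the Row player: {Y}; the Column player: {Opt1}.

Opt1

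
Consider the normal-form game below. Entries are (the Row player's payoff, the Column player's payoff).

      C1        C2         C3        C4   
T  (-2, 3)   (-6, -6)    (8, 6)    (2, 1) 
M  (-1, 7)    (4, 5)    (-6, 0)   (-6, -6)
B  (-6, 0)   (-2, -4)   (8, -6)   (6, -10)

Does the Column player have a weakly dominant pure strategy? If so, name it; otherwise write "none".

none

C1 fails to dominate C3 at T (3<6).
C2 fails to dominate C1 at T (-6<3).
C3 fails to dominate C1 at M (0<7).
C4 fails to dominate C1 at T (1<3).
No single strategy dominates all the others.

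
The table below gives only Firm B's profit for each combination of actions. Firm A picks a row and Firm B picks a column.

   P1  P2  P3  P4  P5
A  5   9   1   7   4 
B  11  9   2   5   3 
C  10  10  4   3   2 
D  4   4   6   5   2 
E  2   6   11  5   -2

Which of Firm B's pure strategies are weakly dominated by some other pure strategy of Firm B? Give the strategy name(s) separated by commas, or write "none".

Nothing dominates P1: P2 at B (11>9); P3 at A (5>1); P4 at B (11>5); P5 at A (5>4).
P2: no other strategy beats it everywhere (P1 at A (9>5); P3 at A (9>1); P4 at A (9>7); P5 at A (9>4)).
P3: no other strategy beats it everywhere (P1 at D (6>4); P2 at D (6>4); P4 at C (4>3); P5 at C (4>2)).
P4 is not dominated — it holds its own against P1 at A (7>5); P2 at D (5>4); P3 at A (7>1); P5 at A (7>4).
P5: dominated, since P1 does at least as well everywhere (A: 5>4, B: 11>3, C: 10>2, D: 4>2, E: 2>-2).

P5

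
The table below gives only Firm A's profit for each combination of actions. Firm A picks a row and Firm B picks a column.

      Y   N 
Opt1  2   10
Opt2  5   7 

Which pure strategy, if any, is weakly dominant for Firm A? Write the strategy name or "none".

none

Opt1 fails to dominate Opt2 at Y (2<5).
Opt2 fails to dominate Opt1 at N (7<10).
No single strategy dominates all the others.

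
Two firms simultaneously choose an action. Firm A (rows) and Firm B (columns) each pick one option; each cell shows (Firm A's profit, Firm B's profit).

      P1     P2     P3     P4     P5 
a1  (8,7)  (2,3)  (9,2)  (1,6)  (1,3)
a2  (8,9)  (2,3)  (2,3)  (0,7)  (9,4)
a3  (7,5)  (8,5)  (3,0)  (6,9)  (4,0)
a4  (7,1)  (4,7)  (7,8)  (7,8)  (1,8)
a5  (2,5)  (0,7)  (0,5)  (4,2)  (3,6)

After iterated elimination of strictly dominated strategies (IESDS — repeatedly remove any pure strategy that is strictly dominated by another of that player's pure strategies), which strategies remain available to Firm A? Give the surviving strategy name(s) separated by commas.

a1, a2, a3, a4

For Firm A, a3 strictly dominates a5 on the remaining columns (P1: 7>2, P2: 8>0, P3: 3>0, P4: 6>4, P5: 4>3); eliminate a5.
Column P2 is eliminated: P4 beats it against every remaining row (a1: 6>3, a2: 7>3, a3: 9>5, a4: 8>7).
Among the remaining strategies, none is strictly dominated by another pure strategy of the same player, so the elimination stops.
Surviving strategies — Firm A: {a1, a2, a3, a4}; Firm B: {P1, P3, P4, P5}.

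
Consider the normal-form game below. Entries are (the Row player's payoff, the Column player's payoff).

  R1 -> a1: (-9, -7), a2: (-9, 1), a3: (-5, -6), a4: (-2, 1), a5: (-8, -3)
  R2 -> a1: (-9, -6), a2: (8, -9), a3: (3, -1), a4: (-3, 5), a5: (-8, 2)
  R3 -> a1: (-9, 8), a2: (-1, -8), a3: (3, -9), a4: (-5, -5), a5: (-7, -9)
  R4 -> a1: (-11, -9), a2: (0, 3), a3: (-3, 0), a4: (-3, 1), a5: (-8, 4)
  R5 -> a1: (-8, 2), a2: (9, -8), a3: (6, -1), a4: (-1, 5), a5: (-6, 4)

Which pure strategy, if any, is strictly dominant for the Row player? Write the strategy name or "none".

R5

R5 vs R1: a1: -8>-9, a2: 9>-9, a3: 6>-5, a4: -1>-2, a5: -6>-8.
R5 vs R2: a1: -8>-9, a2: 9>8, a3: 6>3, a4: -1>-3, a5: -6>-8.
R5 vs R3: a1: -8>-9, a2: 9>-1, a3: 6>3, a4: -1>-5, a5: -6>-7.
R5 vs R4: a1: -8>-11, a2: 9>0, a3: 6>-3, a4: -1>-3, a5: -6>-8.
R5 strictly beats every other strategy against every opponent action, so it is strictly dominant.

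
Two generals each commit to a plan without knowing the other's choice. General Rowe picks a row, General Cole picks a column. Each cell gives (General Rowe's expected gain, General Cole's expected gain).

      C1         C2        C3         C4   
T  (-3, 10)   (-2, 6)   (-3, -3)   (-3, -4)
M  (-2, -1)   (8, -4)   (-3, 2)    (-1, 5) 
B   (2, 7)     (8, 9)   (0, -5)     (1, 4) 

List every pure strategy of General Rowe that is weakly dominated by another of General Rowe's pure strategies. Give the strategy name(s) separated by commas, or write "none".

T is weakly dominated by M (C1: -2>-3, C2: 8>-2, C3: -3=-3, C4: -1>-3).
M is weakly dominated by B (C1: 2>-2, C2: 8=8, C3: 0>-3, C4: 1>-1).
B: no other strategy beats it everywhere (T at C1 (2>-3); M at C1 (2>-2)).

T, M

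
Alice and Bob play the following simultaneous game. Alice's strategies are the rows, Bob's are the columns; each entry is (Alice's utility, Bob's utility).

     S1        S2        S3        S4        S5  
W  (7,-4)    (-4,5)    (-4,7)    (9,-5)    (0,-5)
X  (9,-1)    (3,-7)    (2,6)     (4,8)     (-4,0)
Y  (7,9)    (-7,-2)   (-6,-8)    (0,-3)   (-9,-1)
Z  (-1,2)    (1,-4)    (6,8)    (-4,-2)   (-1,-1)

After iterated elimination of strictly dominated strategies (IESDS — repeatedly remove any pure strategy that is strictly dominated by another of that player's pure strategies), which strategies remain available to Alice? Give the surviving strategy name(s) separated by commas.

Row Y is eliminated: X beats it against every remaining column (S1: 9>7, S2: 3>-7, S3: 2>-6, S4: 4>0, S5: -4>-9).
Bob's strategy S1 is strictly dominated by S3 (W: 7>-4, X: 6>-1, Z: 8>2) and is removed.
Bob's strategy S2 is strictly dominated by S3 (W: 7>5, X: 6>-7, Z: 8>-4) and is removed.
For Bob, S3 strictly dominates S5 on the remaining rows (W: 7>-5, X: 6>0, Z: 8>-1); eliminate S5.
Among the remaining strategies, none is strictly dominated by another pure strategy of the same player, so the elimination stops.
Surviving strategies — Alice: {W, X, Z}; Bob: {S3, S4}.

W, X, Z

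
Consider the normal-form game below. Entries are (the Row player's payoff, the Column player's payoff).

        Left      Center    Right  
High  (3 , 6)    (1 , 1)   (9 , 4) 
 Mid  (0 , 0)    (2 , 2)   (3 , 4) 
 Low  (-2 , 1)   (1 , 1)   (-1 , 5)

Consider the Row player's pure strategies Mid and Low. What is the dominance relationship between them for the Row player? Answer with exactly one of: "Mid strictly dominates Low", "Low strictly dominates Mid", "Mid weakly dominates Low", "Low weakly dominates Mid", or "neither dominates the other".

Compare Mid to Low across each opponent action: Left: 0>-2, Center: 2>1, Right: 3>-1.
Every comparison favours Mid, so Mid strictly dominates Low.

Mid strictly dominates Low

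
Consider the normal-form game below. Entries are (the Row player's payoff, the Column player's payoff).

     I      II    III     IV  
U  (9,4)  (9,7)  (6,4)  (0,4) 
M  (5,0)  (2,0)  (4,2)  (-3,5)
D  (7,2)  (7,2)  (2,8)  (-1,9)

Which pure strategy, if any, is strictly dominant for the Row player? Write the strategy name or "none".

U vs M: I: 9>5, II: 9>2, III: 6>4, IV: 0>-3.
U vs D: I: 9>7, II: 9>7, III: 6>2, IV: 0>-1.
U strictly beats every other strategy against every opponent action, so it is strictly dominant.

U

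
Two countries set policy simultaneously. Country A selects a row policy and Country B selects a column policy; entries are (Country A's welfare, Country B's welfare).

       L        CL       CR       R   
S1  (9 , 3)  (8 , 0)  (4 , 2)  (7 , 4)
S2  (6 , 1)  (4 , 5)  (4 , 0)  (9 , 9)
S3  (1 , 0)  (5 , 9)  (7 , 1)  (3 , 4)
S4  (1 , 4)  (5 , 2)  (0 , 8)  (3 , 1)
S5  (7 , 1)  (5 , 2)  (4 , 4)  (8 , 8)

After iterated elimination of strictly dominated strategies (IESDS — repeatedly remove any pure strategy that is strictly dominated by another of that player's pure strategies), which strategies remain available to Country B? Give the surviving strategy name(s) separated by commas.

R

Row S4 is eliminated: S1 beats it against every remaining column (L: 9>1, CL: 8>5, CR: 4>0, R: 7>3).
Column L is eliminated: R beats it against every remaining row (S1: 4>3, S2: 9>1, S3: 4>0, S5: 8>1).
Country B's strategy CR is strictly dominated by R (S1: 4>2, S2: 9>0, S3: 4>1, S5: 8>4) and is removed.
Country A's strategy S3 is strictly dominated by S1 (CL: 8>5, R: 7>3) and is removed.
Country B's strategy CL is strictly dominated by R (S1: 4>0, S2: 9>5, S5: 8>2) and is removed.
Row S1 is eliminated: S2 beats it against every remaining column (R: 9>7).
Row S5 is eliminated: S2 beats it against every remaining column (R: 9>8).
Among the remaining strategies, none is strictly dominated by another pure strategy of the same player, so the elimination stops.
Surviving strategies — Country A: {S2}; Country B: {R}.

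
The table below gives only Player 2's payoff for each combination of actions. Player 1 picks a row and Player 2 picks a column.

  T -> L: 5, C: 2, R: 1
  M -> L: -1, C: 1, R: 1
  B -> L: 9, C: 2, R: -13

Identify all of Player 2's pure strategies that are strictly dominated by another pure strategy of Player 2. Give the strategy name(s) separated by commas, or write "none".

L: no other strategy beats it everywhere (C at T (5>2); R at T (5>1)).
C: no other strategy beats it everywhere (L at M (1>-1); R at T (2>1)).
R is not dominated — it holds its own against L at M (1>-1); C at M (1=1).

none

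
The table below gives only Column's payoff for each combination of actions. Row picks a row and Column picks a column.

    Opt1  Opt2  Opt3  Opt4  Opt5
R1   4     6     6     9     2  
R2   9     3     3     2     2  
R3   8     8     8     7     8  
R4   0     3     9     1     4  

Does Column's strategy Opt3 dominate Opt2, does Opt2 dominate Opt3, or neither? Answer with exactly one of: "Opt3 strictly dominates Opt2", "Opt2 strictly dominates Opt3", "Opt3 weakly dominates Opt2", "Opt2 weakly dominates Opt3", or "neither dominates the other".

Compare Opt3 to Opt2 across every action of Row: R1: 6=6, R2: 3=3, R3: 8=8, R4: 9>3.
Opt3 is at least as good everywhere and strictly better somewhere (tied only at R1, R2, R3), so Opt3 weakly but not strictly dominates Opt2.

Opt3 weakly dominates Opt2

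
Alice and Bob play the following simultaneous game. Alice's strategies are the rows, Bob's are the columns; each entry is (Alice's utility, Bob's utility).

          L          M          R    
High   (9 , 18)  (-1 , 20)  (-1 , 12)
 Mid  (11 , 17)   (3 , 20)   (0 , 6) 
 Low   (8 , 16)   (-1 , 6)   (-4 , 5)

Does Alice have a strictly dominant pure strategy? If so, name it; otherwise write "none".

Mid

Mid vs High: L: 11>9, M: 3>-1, R: 0>-1.
Mid vs Low: L: 11>8, M: 3>-1, R: 0>-4.
Mid strictly beats every other strategy against every opponent action, so it is strictly dominant.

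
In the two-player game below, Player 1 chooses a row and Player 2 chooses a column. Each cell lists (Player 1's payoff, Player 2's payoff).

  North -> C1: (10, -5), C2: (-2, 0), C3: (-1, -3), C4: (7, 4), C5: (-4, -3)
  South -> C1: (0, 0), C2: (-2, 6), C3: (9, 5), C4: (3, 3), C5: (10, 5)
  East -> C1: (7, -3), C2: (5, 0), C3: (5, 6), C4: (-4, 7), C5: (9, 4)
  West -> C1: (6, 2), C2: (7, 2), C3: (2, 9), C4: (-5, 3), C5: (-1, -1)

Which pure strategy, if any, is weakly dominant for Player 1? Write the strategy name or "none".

none

North fails to dominate South at C3 (-1<9).
South fails to dominate North at C1 (0<10).
East fails to dominate North at C1 (7<10).
West fails to dominate North at C1 (6<10).
No single strategy dominates all the others.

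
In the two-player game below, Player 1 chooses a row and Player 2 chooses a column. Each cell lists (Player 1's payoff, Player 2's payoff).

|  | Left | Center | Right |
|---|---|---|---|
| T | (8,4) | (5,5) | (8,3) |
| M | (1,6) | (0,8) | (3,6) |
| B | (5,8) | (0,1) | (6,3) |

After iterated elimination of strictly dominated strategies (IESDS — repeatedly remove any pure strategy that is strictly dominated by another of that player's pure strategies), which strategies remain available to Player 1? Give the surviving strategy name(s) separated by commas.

For Player 1, T strictly dominates M on the remaining columns (Left: 8>1, Center: 5>0, Right: 8>3); eliminate M.
Player 1's strategy B is strictly dominated by T (Left: 8>5, Center: 5>0, Right: 8>6) and is removed.
Column Left is eliminated: Center beats it against every remaining row (T: 5>4).
For Player 2, Center strictly dominates Right on the remaining rows (T: 5>3); eliminate Right.
Among the remaining strategies, none is strictly dominated by another pure strategy of the same player, so the elimination stops.
Surviving strategies — Player 1: {T}; Player 2: {Center}.

T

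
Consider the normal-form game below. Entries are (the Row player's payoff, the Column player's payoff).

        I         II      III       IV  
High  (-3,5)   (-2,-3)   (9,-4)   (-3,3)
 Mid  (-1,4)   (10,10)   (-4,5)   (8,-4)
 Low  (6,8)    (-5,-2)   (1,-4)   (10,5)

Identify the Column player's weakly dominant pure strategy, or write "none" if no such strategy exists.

none

I fails to dominate II at Mid (4<10).
II fails to dominate I at High (-3<5).
III fails to dominate I at High (-4<5).
IV fails to dominate I at High (3<5).
No single strategy dominates all the others.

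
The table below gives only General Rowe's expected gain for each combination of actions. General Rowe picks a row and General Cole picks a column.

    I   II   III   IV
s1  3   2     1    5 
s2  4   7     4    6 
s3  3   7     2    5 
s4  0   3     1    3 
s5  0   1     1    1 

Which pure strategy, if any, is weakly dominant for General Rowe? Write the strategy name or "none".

s2 vs s1: I: 4>3, II: 7>2, III: 4>1, IV: 6>5.
s2 vs s3: I: 4>3, II: 7=7, III: 4>2, IV: 6>5.
s2 vs s4: I: 4>0, II: 7>3, III: 4>1, IV: 6>3.
s2 vs s5: I: 4>0, II: 7>1, III: 4>1, IV: 6>1.
s2 is at least as good as every other strategy against every opponent action, so it is weakly dominant.

s2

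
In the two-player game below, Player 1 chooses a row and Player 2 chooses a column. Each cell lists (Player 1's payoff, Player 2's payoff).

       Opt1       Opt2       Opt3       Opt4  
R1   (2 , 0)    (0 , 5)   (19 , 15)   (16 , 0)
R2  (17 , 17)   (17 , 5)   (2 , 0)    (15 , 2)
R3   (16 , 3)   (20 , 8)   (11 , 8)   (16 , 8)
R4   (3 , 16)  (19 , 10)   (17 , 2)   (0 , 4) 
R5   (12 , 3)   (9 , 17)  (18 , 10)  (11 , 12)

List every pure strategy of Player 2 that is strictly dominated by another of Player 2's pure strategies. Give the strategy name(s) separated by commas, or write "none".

none

Nothing dominates Opt1: Opt2 at R2 (17>5); Opt3 at R2 (17>0); Opt4 at R1 (0=0).
Nothing dominates Opt2: Opt1 at R1 (5>0); Opt3 at R2 (5>0); Opt4 at R1 (5>0).
Nothing dominates Opt3: Opt1 at R1 (15>0); Opt2 at R1 (15>5); Opt4 at R1 (15>0).
Opt4: no other strategy beats it everywhere (Opt1 at R1 (0=0); Opt2 at R3 (8=8); Opt3 at R2 (2>0)).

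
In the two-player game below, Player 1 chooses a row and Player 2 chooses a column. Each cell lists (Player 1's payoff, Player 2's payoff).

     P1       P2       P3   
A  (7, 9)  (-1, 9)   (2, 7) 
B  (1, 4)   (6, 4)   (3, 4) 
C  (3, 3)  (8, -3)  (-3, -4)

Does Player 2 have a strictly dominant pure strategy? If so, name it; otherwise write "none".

P1 fails to dominate P2 at A (9=9).
P2 fails to dominate P1 at A (9=9).
P3 fails to dominate P1 at A (7<9).
No single strategy dominates all the others.

none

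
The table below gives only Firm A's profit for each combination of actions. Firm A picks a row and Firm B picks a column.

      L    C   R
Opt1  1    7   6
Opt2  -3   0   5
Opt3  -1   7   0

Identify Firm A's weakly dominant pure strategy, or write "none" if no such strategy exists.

Opt1

Opt1 vs Opt2: L: 1>-3, C: 7>0, R: 6>5.
Opt1 vs Opt3: L: 1>-1, C: 7=7, R: 6>0.
Opt1 is at least as good as every other strategy against every opponent action, so it is weakly dominant.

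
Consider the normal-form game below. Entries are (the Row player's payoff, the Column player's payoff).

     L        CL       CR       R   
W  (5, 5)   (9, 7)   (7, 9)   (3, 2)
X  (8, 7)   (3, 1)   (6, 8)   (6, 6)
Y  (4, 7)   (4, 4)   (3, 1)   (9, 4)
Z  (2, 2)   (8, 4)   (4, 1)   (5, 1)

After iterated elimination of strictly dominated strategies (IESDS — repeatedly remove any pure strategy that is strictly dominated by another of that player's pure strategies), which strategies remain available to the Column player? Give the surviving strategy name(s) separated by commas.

CR

The Column player's strategy R is strictly dominated by L (W: 5>2, X: 7>6, Y: 7>4, Z: 2>1) and is removed.
Row Y is eliminated: W beats it against every remaining column (L: 5>4, CL: 9>4, CR: 7>3).
For the Row player, W strictly dominates Z on the remaining columns (L: 5>2, CL: 9>8, CR: 7>4); eliminate Z.
For the Column player, CR strictly dominates L on the remaining rows (W: 9>5, X: 8>7); eliminate L.
The Row player's strategy X is strictly dominated by W (CL: 9>3, CR: 7>6) and is removed.
Column CL is eliminated: CR beats it against every remaining row (W: 9>7).
Among the remaining strategies, none is strictly dominated by another pure strategy of the same player, so the elimination stops.
Surviving strategies — the Row player: {W}; the Column player: {CR}.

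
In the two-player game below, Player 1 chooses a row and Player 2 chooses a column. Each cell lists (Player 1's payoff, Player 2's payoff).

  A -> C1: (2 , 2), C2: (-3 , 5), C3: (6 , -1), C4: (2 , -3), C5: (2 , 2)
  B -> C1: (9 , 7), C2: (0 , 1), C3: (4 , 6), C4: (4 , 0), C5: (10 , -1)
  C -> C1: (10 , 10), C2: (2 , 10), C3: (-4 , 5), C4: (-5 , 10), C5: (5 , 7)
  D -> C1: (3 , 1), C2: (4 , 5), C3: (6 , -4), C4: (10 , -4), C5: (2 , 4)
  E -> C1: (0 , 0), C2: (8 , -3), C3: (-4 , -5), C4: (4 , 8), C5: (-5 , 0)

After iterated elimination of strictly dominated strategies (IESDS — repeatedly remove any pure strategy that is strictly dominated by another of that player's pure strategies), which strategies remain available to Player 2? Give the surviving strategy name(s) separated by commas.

For Player 2, C1 strictly dominates C3 on the remaining rows (A: 2>-1, B: 7>6, C: 10>5, D: 1>-4, E: 0>-5); eliminate C3.
Player 1's strategy A is strictly dominated by B (C1: 9>2, C2: 0>-3, C4: 4>2, C5: 10>2) and is removed.
Among the remaining strategies, none is strictly dominated by another pure strategy of the same player, so the elimination stops.
Surviving strategies — Player 1: {B, C, D, E}; Player 2: {C1, C2, C4, C5}.

C1, C2, C4, C5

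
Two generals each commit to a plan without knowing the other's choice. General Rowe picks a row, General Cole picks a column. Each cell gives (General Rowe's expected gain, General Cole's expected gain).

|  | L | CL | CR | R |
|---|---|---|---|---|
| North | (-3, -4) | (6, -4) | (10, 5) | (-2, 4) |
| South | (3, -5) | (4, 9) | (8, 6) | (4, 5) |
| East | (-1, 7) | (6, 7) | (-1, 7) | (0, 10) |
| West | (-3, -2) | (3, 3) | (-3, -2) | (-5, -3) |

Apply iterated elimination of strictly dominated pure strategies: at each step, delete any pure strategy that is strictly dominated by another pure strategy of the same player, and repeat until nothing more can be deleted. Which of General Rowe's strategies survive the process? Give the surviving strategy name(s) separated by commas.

For General Rowe, South strictly dominates West on the remaining columns (L: 3>-3, CL: 4>3, CR: 8>-3, R: 4>-5); eliminate West.
For General Cole, R strictly dominates L on the remaining rows (North: 4>-4, South: 5>-5, East: 10>7); eliminate L.
Among the remaining strategies, none is strictly dominated by another pure strategy of the same player, so the elimination stops.
Surviving strategies — General Rowe: {North, South, East}; General Cole: {CL, CR, R}.

North, South, East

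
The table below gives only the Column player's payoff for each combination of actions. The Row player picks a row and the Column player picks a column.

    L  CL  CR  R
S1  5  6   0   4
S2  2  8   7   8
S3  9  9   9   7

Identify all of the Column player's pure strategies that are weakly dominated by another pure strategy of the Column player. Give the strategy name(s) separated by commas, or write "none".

L, CR, R

L: dominated, since CL does at least as well everywhere (S1: 6>5, S2: 8>2, S3: 9=9).
Nothing dominates CL: L at S1 (6>5); CR at S1 (6>0); R at S1 (6>4).
CL weakly dominates CR — S1: 6>0, S2: 8>7, S3: 9=9.
R is weakly dominated by CL (S1: 6>4, S2: 8=8, S3: 9>7).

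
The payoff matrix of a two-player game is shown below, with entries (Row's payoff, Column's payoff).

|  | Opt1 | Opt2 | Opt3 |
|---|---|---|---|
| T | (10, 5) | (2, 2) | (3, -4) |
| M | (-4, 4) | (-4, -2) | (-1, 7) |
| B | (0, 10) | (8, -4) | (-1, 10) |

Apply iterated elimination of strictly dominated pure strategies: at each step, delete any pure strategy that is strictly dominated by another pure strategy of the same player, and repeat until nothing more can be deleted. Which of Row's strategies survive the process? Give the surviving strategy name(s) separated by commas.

Row M is eliminated: T beats it against every remaining column (Opt1: 10>-4, Opt2: 2>-4, Opt3: 3>-1).
Column Opt2 is eliminated: Opt1 beats it against every remaining row (T: 5>2, B: 10>-4).
For Row, T strictly dominates B on the remaining columns (Opt1: 10>0, Opt3: 3>-1); eliminate B.
For Column, Opt1 strictly dominates Opt3 on the remaining rows (T: 5>-4); eliminate Opt3.
Among the remaining strategies, none is strictly dominated by another pure strategy of the same player, so the elimination stops.
Surviving strategies — Row: {T}; Column: {Opt1}.

T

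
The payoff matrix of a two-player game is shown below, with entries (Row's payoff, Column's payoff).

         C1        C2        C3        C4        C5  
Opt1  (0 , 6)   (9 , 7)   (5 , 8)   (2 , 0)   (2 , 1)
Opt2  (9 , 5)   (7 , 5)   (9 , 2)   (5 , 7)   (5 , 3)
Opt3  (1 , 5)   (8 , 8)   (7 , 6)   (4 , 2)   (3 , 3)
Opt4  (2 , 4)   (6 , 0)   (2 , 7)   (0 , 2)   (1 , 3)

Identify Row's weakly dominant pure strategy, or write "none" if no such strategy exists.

Opt1 fails to dominate Opt2 at C1 (0<9).
Opt2 fails to dominate Opt1 at C2 (7<9).
Opt3 fails to dominate Opt1 at C2 (8<9).
Opt4 fails to dominate Opt1 at C2 (6<9).
No single strategy dominates all the others.

none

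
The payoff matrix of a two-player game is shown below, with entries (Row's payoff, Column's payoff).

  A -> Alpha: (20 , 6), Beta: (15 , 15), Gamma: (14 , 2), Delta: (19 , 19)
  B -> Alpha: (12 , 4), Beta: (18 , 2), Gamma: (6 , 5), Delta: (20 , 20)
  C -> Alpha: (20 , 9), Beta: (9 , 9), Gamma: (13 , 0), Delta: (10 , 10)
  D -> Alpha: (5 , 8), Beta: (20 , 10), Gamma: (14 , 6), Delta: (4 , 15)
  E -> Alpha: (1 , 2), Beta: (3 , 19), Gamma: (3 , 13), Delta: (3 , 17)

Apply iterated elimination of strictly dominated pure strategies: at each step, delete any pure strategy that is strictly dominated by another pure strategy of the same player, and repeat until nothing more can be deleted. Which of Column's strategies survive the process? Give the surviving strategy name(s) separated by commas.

For Row, A strictly dominates E on the remaining columns (Alpha: 20>1, Beta: 15>3, Gamma: 14>3, Delta: 19>3); eliminate E.
Column Alpha is eliminated: Delta beats it against every remaining row (A: 19>6, B: 20>4, C: 10>9, D: 15>8).
Row's strategy C is strictly dominated by A (Beta: 15>9, Gamma: 14>13, Delta: 19>10) and is removed.
For Column, Delta strictly dominates Beta on the remaining rows (A: 19>15, B: 20>2, D: 15>10); eliminate Beta.
Column Gamma is eliminated: Delta beats it against every remaining row (A: 19>2, B: 20>5, D: 15>6).
Row A is eliminated: B beats it against every remaining column (Delta: 20>19).
Row's strategy D is strictly dominated by B (Delta: 20>4) and is removed.
Among the remaining strategies, none is strictly dominated by another pure strategy of the same player, so the elimination stops.
Surviving strategies — Row: {B}; Column: {Delta}.

Delta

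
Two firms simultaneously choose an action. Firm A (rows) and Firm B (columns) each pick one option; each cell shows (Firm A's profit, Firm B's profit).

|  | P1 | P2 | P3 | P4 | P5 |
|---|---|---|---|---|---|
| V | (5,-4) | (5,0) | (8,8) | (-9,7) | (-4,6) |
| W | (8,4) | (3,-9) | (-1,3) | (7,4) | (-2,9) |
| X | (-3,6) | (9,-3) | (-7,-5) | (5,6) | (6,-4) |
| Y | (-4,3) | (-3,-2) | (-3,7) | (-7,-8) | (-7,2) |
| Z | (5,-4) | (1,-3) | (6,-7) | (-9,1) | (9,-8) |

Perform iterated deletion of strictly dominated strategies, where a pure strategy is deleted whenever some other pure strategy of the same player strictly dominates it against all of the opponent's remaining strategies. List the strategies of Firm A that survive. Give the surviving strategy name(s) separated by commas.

V, W, X, Z

For Firm A, W strictly dominates Y on the remaining columns (P1: 8>-4, P2: 3>-3, P3: -1>-3, P4: 7>-7, P5: -2>-7); eliminate Y.
Firm B's strategy P2 is strictly dominated by P4 (V: 7>0, W: 4>-9, X: 6>-3, Z: 1>-3) and is removed.
Among the remaining strategies, none is strictly dominated by another pure strategy of the same player, so the elimination stops.
Surviving strategies — Firm A: {V, W, X, Z}; Firm B: {P1, P3, P4, P5}.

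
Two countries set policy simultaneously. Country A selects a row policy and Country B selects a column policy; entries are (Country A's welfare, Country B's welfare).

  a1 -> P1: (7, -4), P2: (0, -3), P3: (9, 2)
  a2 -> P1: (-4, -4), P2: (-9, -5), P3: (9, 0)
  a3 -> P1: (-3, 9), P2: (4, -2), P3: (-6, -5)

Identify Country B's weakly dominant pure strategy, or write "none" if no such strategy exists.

none

P1 fails to dominate P2 at a1 (-4<-3).
P2 fails to dominate P1 at a2 (-5<-4).
P3 fails to dominate P1 at a3 (-5<9).
No single strategy dominates all the others.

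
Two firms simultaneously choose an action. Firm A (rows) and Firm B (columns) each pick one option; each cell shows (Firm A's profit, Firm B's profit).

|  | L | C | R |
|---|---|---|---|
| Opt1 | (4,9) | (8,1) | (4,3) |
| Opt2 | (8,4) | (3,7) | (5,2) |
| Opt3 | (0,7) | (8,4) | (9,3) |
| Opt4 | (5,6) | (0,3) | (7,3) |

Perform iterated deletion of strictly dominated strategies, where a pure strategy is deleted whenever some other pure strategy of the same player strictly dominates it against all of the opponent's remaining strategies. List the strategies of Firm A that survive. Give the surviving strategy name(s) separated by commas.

Opt1, Opt2, Opt3

For Firm B, L strictly dominates R on the remaining rows (Opt1: 9>3, Opt2: 4>2, Opt3: 7>3, Opt4: 6>3); eliminate R.
Row Opt4 is eliminated: Opt2 beats it against every remaining column (L: 8>5, C: 3>0).
Among the remaining strategies, none is strictly dominated by another pure strategy of the same player, so the elimination stops.
Surviving strategies — Firm A: {Opt1, Opt2, Opt3}; Firm B: {L, C}.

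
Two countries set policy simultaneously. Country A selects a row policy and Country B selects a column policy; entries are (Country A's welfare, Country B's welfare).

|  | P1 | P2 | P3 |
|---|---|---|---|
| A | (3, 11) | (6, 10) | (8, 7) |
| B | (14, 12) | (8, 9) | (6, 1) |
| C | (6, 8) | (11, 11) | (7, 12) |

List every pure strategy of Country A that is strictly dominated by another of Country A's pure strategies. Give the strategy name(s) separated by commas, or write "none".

Nothing dominates A: B at P3 (8>6); C at P3 (8>7).
B: no other strategy beats it everywhere (A at P1 (14>3); C at P1 (14>6)).
C: no other strategy beats it everywhere (A at P1 (6>3); B at P2 (11>8)).

none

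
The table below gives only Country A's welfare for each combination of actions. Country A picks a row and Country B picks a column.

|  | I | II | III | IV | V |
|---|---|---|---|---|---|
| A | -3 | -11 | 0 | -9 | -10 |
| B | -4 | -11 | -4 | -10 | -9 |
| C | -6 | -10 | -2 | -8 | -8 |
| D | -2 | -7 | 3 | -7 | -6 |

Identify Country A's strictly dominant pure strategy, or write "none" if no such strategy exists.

D vs A: I: -2>-3, II: -7>-11, III: 3>0, IV: -7>-9, V: -6>-10.
D vs B: I: -2>-4, II: -7>-11, III: 3>-4, IV: -7>-10, V: -6>-9.
D vs C: I: -2>-6, II: -7>-10, III: 3>-2, IV: -7>-8, V: -6>-8.
D strictly beats every other strategy against every opponent action, so it is strictly dominant.

D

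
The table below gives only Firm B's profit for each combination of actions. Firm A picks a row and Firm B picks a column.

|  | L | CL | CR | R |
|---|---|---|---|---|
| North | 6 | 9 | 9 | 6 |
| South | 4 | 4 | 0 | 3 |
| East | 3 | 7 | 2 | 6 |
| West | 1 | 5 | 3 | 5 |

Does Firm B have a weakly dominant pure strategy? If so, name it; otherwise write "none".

CL vs L: North: 9>6, South: 4=4, East: 7>3, West: 5>1.
CL vs CR: North: 9=9, South: 4>0, East: 7>2, West: 5>3.
CL vs R: North: 9>6, South: 4>3, East: 7>6, West: 5=5.
CL is at least as good as every other strategy against every opponent action, so it is weakly dominant.

CL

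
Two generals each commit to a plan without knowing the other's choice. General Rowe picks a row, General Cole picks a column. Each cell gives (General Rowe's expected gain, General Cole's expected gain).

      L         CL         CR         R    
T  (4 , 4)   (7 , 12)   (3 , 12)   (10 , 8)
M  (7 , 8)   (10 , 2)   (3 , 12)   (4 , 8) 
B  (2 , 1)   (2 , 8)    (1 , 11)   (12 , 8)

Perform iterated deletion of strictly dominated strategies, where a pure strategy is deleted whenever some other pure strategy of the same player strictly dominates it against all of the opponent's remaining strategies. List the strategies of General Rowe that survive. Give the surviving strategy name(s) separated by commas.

T, M

For General Cole, CR strictly dominates L on the remaining rows (T: 12>4, M: 12>8, B: 11>1); eliminate L.
Column R is eliminated: CR beats it against every remaining row (T: 12>8, M: 12>8, B: 11>8).
Row B is eliminated: T beats it against every remaining column (CL: 7>2, CR: 3>1).
Among the remaining strategies, none is strictly dominated by another pure strategy of the same player, so the elimination stops.
Surviving strategies — General Rowe: {T, M}; General Cole: {CL, CR}.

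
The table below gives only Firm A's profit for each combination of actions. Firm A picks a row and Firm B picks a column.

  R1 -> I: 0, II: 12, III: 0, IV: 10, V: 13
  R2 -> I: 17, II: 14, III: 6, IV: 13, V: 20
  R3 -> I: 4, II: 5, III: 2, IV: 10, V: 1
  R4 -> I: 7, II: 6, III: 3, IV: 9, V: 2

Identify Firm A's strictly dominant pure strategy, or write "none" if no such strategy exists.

R2 vs R1: I: 17>0, II: 14>12, III: 6>0, IV: 13>10, V: 20>13.
R2 vs R3: I: 17>4, II: 14>5, III: 6>2, IV: 13>10, V: 20>1.
R2 vs R4: I: 17>7, II: 14>6, III: 6>3, IV: 13>9, V: 20>2.
R2 strictly beats every other strategy against every opponent action, so it is strictly dominant.

R2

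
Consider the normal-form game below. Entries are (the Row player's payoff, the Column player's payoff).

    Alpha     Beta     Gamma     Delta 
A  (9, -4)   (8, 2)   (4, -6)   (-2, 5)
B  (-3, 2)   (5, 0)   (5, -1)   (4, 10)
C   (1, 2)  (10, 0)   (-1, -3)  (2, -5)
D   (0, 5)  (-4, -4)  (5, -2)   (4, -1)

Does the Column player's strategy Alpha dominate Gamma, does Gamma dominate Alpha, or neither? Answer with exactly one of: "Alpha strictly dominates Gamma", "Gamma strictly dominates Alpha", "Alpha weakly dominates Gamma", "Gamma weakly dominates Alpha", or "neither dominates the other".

Compare Alpha to Gamma across every action of the Row player: A: -4>-6, B: 2>-1, C: 2>-3, D: 5>-2.
Alpha gives a strictly higher payoff against every action of the Row player, so Alpha strictly dominates Gamma.

Alpha strictly dominates Gamma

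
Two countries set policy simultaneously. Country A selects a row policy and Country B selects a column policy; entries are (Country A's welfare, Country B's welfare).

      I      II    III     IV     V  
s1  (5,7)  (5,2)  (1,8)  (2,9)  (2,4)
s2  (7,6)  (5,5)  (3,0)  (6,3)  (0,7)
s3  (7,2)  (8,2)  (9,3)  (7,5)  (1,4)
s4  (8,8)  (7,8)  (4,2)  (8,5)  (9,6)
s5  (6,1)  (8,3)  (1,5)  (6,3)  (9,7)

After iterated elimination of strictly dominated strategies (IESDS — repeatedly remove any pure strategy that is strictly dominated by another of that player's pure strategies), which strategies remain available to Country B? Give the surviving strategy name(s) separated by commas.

I, II, IV, V

Country A's strategy s1 is strictly dominated by s4 (I: 8>5, II: 7>5, III: 4>1, IV: 8>2, V: 9>2) and is removed.
For Country A, s4 strictly dominates s2 on the remaining columns (I: 8>7, II: 7>5, III: 4>3, IV: 8>6, V: 9>0); eliminate s2.
Country B's strategy III is strictly dominated by V (s3: 4>3, s4: 6>2, s5: 7>5) and is removed.
Among the remaining strategies, none is strictly dominated by another pure strategy of the same player, so the elimination stops.
Surviving strategies — Country A: {s3, s4, s5}; Country B: {I, II, IV, V}.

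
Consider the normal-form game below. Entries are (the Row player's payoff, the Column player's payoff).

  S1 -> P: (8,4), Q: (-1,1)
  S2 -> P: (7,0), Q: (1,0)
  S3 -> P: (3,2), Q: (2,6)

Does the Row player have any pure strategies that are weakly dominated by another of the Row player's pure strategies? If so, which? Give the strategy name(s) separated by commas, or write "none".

Nothing dominates S1: S2 at P (8>7); S3 at P (8>3).
Nothing dominates S2: S1 at Q (1>-1); S3 at P (7>3).
S3: no other strategy beats it everywhere (S1 at Q (2>-1); S2 at Q (2>1)).

none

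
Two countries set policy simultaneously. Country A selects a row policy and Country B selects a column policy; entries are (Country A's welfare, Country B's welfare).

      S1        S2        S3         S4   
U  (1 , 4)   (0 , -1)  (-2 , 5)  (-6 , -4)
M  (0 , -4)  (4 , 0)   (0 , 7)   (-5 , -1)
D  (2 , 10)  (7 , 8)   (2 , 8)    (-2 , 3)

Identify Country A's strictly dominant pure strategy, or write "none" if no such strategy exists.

D vs U: S1: 2>1, S2: 7>0, S3: 2>-2, S4: -2>-6.
D vs M: S1: 2>0, S2: 7>4, S3: 2>0, S4: -2>-5.
D strictly beats every other strategy against every opponent action, so it is strictly dominant.

D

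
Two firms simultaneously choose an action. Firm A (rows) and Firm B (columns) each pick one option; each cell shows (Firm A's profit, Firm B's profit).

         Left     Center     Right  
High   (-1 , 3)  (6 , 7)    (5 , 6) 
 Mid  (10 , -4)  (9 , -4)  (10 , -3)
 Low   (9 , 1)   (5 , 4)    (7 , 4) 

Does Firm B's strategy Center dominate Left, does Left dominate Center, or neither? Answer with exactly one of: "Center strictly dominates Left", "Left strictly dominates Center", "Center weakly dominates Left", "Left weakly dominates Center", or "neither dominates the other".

Center weakly dominates Left

Center's payoffs vs Left's, by Firm A's action — High: 7>3, Mid: -4=-4, Low: 4>1.
Center is at least as good everywhere and strictly better somewhere (tied only at Mid), so Center weakly but not strictly dominates Left.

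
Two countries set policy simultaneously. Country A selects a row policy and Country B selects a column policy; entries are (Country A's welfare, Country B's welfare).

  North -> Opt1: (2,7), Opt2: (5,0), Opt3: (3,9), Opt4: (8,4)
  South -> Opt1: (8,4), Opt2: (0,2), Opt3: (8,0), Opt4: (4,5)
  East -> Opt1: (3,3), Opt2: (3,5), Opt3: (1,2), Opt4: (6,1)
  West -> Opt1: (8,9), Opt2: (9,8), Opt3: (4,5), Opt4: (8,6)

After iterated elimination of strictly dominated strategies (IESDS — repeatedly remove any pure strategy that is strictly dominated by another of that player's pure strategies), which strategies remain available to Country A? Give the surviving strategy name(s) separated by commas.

North, South, West

Country A's strategy East is strictly dominated by West (Opt1: 8>3, Opt2: 9>3, Opt3: 4>1, Opt4: 8>6) and is removed.
Country B's strategy Opt2 is strictly dominated by Opt1 (North: 7>0, South: 4>2, West: 9>8) and is removed.
Among the remaining strategies, none is strictly dominated by another pure strategy of the same player, so the elimination stops.
Surviving strategies — Country A: {North, South, West}; Country B: {Opt1, Opt3, Opt4}.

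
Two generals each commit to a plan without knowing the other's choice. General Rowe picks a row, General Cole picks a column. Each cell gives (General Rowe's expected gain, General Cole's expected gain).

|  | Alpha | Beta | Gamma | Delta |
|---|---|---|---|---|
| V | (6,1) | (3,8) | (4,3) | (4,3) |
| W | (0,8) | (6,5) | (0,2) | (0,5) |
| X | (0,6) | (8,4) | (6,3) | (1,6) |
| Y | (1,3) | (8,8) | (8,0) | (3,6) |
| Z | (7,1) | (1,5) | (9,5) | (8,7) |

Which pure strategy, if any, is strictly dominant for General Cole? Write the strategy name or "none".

Alpha fails to dominate Beta at V (1<8).
Beta fails to dominate Alpha at W (5<8).
Gamma fails to dominate Alpha at W (2<8).
Delta fails to dominate Alpha at W (5<8).
No single strategy dominates all the others.

none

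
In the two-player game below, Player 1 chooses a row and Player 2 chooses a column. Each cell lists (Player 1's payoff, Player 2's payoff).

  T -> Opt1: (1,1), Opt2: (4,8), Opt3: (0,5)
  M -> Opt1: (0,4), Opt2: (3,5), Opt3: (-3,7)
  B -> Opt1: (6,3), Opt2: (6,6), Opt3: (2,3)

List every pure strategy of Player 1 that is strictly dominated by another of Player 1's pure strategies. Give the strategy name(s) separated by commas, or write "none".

T, M

B strictly dominates T — Opt1: 6>1, Opt2: 6>4, Opt3: 2>0.
M is strictly dominated by T (Opt1: 1>0, Opt2: 4>3, Opt3: 0>-3).
B is not dominated — it holds its own against T at Opt1 (6>1); M at Opt1 (6>0).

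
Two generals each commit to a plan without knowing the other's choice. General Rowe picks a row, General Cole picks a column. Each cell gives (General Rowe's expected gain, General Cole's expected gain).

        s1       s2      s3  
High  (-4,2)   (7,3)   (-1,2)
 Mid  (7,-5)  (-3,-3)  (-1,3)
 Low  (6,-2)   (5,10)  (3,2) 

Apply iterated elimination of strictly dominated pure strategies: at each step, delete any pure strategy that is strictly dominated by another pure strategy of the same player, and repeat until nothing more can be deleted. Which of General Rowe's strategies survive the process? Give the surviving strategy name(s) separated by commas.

For General Cole, s2 strictly dominates s1 on the remaining rows (High: 3>2, Mid: -3>-5, Low: 10>-2); eliminate s1.
General Rowe's strategy Mid is strictly dominated by Low (s2: 5>-3, s3: 3>-1) and is removed.
Column s3 is eliminated: s2 beats it against every remaining row (High: 3>2, Low: 10>2).
Row Low is eliminated: High beats it against every remaining column (s2: 7>5).
Among the remaining strategies, none is strictly dominated by another pure strategy of the same player, so the elimination stops.
Surviving strategies — General Rowe: {High}; General Cole: {s2}.

High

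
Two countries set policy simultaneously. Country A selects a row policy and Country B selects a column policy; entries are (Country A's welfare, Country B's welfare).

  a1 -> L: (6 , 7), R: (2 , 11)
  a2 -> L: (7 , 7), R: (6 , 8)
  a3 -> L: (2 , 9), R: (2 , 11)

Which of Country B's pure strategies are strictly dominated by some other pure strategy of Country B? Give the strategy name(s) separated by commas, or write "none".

L

L is strictly dominated by R (a1: 11>7, a2: 8>7, a3: 11>9).
R is not dominated — it holds its own against L at a1 (11>7).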